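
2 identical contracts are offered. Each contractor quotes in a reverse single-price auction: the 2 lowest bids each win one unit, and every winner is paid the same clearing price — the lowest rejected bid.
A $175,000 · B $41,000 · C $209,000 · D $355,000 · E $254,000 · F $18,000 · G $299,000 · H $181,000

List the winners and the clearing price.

F, B; each is paid $175,000

Bids ranked low→high: 18,000 (F), 41,000 (B), 175,000 (A), 181,000 (H), …
Lowest 2: F, B.
Clearing price = lowest rejected bid = $175,000.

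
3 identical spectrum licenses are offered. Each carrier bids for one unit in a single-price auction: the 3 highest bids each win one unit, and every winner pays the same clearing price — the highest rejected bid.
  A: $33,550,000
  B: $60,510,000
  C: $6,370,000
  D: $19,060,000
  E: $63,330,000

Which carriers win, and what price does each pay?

Sorting: 63,330,000 (E), 60,510,000 (B), 33,550,000 (A), 19,060,000 (D), 6,370,000 (C)
Winners (3 units): E, B, A.
Highest unsuccessful bid: $19,060,000 → clearing price.

E, B, A; each pays $19,060,000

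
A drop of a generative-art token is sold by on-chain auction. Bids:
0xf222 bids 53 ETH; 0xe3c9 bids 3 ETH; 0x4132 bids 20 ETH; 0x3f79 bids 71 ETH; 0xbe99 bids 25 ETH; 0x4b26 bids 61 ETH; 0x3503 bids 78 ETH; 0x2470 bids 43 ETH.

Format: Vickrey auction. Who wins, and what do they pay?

0x3503 pays 71 ETH

Bids in order: 78 (0x3503) > 71 (0x3f79) > 61 (0x4b26) > 53 (0xf222) > 43 (0x2470) > 25 (0xbe99) > …
0x3503 is highest; pays the second-highest bid, 71 ETH.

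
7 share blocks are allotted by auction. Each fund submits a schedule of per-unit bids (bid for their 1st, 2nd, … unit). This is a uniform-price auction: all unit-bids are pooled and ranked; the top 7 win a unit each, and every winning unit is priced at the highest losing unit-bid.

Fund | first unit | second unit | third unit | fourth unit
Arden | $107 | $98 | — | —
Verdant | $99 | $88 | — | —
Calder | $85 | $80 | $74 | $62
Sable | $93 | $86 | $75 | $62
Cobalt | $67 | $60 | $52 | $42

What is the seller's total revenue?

Total revenue: $560

Merging the schedules and taking the best 7: 107 (Arden-1), 99 (Verdant-1), 98 (Arden-2), 93 (Sable-1), 88 (Verdant-2), 86 (Sable-2), 85 (Calder-1)
Highest rejected unit-bid = $80.
Allocation: Arden 2, Calder 1, Sable 2, Verdant 2. Every unit priced at $80.
Revenue = 7 × 80 = $560.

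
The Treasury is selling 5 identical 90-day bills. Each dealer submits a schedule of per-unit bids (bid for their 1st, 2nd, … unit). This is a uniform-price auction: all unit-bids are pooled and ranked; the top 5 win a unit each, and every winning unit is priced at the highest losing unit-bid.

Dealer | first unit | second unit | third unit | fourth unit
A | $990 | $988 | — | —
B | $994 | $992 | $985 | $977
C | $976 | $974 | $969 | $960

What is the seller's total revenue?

Total revenue: $4,885

Merging the schedules and taking the best 5: 994 (B-1), 992 (B-2), 990 (A-1), 988 (A-2), 985 (B-3)
First bid not allocated: $977.
Allocation: A 2, B 3. Every unit priced at $977.
Revenue = 5 × 977 = $4,885.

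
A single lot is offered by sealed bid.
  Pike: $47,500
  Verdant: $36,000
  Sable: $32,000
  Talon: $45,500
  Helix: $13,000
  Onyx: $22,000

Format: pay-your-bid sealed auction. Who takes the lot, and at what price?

Pike pays $47,500

Pay-your-bid sealed auction: the highest bidder wins and pays their own bid.
Bids ranked: 47,500 (Pike) > 45,500 (Talon) > 36,000 (Verdant) > 32,000 (Sable) > 22,000 (Onyx) > 13,000 (Helix)
Pike has the highest bid and pays exactly that: $47,500.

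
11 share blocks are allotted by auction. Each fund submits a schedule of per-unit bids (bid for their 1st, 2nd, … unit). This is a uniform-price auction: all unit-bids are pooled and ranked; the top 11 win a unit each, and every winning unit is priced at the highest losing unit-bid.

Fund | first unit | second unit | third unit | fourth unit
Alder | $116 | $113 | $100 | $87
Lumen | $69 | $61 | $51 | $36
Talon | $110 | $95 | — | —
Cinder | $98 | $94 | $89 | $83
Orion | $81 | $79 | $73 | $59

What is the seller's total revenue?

Total revenue: $869

Merging the schedules and taking the best 11: 116 (Alder-1), 113 (Alder-2), 110 (Talon-1), 100 (Alder-3), 98 (Cinder-1), 95 (Talon-2), 94 (Cinder-2), 89 (Cinder-3), 87 (Alder-4), 83 (Cinder-4), 81 (Orion-1)
The (k+1)-th unit-bid is $79.
Allocation: Alder 4, Cinder 4, Orion 1, Talon 2. Every unit priced at $79.
Revenue = 11 × 79 = $869.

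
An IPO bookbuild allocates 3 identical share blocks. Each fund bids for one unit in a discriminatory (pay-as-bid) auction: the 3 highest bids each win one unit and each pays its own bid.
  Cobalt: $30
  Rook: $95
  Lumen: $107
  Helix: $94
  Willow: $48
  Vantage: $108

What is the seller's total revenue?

Total revenue: $310

Sorting: 108 (Vantage), 107 (Lumen), 95 (Rook), 94 (Helix), 48 (Willow), …
Top 3: Vantage, Lumen, Rook.
Total revenue = 108 + 107 + 95 = $310.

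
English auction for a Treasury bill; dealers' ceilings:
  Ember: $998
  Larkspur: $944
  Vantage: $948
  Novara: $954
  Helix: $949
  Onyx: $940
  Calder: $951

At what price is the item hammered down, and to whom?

Ember wins at $954

Limits ranked: 998 (Ember) > 954 (Novara) > 951 (Calder) > 949 (Helix) > 948 (Vantage) > 944 (Larkspur) > …
Once the price passes $954, only Ember is left; the hammer falls at Novara's limit of $954.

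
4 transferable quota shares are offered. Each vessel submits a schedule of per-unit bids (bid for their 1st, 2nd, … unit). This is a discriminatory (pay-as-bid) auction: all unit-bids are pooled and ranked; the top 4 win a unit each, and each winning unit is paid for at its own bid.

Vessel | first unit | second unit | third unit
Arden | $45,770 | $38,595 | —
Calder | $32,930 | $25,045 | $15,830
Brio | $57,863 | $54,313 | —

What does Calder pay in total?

Calder pays $0

All unit-bids, highest first — top 4: 57,863 (Brio-1), 54,313 (Brio-2), 45,770 (Arden-1), 38,595 (Arden-2)
Next rejected bid: $32,930 (not a price — pay-as-bid).
Calder wins no units.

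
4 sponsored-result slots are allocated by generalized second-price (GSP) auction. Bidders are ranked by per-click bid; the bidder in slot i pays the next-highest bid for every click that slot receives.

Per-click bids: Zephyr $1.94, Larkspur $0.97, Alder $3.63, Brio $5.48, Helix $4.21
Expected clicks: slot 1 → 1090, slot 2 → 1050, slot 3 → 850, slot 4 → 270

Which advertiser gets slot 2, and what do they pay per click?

Ranked by bid: $5.48 (Brio) > $4.21 (Helix) > $3.63 (Alder) > $1.94 (Zephyr) > $0.97 (Larkspur)
Slot 2 goes to the second-ranked bidder, Helix, who pays the next bid down: $3.63/click.

Helix; $3.63 per click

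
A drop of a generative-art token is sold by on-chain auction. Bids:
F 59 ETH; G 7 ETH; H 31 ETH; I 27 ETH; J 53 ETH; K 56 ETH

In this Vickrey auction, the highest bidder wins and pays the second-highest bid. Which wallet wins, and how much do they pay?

F pays 56 ETH

Vickrey auction: the highest bidder wins and pays the second-highest bid.
Sorting bids: 59 (F) > 56 (K) > 53 (J) > 31 (H) > 27 (I) > 7 (G)
Second-price: F pays K's bid of 56 ETH.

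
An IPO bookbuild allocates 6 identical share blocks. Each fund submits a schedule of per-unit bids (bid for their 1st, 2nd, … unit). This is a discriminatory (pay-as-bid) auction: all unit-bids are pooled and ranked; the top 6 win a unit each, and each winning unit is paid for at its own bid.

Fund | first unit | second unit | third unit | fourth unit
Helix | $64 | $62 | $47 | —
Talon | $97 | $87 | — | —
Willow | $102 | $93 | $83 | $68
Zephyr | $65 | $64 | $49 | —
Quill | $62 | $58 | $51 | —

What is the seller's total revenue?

Total revenue: $530

All unit-bids, highest first — top 6: 102 (Willow-1), 97 (Talon-1), 93 (Willow-2), 87 (Talon-2), 83 (Willow-3), 68 (Willow-4)
Next rejected bid: $65 (not a price — pay-as-bid).
Each winning unit pays its own bid.
Revenue = 102 + 97 + 93 + 87 + 83 + 68 = $530.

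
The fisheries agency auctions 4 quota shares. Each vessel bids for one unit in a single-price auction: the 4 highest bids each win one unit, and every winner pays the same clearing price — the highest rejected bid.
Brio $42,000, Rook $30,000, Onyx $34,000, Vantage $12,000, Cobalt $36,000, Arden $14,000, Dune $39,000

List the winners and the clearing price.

Bids ranked high→low: 42,000 (Brio), 39,000 (Dune), 36,000 (Cobalt), 34,000 (Onyx), 30,000 (Rook), 14,000 (Arden), …
Winners (4 units): Brio, Dune, Cobalt, Onyx.
First losing bid is Rook's $30,000, which sets the uniform price.

Brio, Dune, Cobalt, Onyx; each pays $30,000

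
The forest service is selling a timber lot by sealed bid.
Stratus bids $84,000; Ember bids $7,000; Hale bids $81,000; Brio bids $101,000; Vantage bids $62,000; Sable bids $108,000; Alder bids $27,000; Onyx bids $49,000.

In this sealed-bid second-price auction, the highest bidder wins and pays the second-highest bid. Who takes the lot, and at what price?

Sable pays $101,000

Bids in order: 108,000 (Sable) > 101,000 (Brio) > 84,000 (Stratus) > 81,000 (Hale) > 62,000 (Vantage) > 49,000 (Onyx) > …
Sable wins with the highest bid; price is set by the runner-up at $101,000.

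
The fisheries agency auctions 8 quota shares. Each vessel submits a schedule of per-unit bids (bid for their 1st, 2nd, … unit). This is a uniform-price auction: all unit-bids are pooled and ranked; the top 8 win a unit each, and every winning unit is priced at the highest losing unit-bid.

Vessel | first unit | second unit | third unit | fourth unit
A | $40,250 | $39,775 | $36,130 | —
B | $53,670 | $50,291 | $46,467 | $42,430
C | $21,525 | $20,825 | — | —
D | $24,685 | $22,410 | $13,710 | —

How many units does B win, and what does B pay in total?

Pooled unit-bids ranked (top 8): 53,670 (B-1), 50,291 (B-2), 46,467 (B-3), 42,430 (B-4), 40,250 (A-1), 39,775 (A-2), 36,130 (A-3), 24,685 (D-1)
Highest rejected unit-bid = $22,410.
B wins 4 unit(s) at $22,410 each.

B: 4 units, pays $89,640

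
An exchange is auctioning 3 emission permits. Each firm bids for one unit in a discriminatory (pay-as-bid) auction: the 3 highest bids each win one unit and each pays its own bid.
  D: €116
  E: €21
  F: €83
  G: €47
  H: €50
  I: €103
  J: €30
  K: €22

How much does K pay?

Ordering the bids: 116 (D), 103 (I), 83 (F), 50 (H), 47 (G), …
Winners (3 units): D, I, F.
K does not win → €0.

K pays €0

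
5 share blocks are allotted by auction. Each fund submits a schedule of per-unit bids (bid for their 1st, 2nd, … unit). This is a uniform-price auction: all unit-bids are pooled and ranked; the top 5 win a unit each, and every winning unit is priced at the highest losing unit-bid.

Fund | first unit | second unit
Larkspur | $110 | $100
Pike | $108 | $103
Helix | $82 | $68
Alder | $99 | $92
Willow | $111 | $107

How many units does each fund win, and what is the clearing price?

Merging the schedules and taking the best 5: 111 (Willow-1), 110 (Larkspur-1), 108 (Pike-1), 107 (Willow-2), 103 (Pike-2)
The (k+1)-th unit-bid is $100.
Allocation: Larkspur 1, Pike 2, Willow 2.

Larkspur 1, Pike 2, Willow 2; clearing price $100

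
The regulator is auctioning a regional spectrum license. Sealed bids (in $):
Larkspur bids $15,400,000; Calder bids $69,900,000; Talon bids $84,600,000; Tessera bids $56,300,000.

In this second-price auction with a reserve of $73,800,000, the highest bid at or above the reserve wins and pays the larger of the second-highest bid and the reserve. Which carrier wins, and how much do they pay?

Rule: the highest bid at or above the reserve wins and pays the larger of the second-highest bid and the reserve.
Bids ranked: 84,600,000 (Talon) > 69,900,000 (Calder) > 56,300,000 (Tessera) > 15,400,000 (Larkspur)
Talon has the top bid at or above the reserve ($84,600,000).
max(second-highest $69,900,000, reserve $73,800,000) = $73,800,000.

Talon pays $73,800,000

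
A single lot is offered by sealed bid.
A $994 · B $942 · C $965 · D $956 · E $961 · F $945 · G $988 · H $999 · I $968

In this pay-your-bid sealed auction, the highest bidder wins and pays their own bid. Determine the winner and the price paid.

H pays $999

Sorting bids: 999 (H) > 994 (A) > 988 (G) > 968 (I) > 965 (C) > 961 (E) > …
H has the highest bid and pays exactly that: $999.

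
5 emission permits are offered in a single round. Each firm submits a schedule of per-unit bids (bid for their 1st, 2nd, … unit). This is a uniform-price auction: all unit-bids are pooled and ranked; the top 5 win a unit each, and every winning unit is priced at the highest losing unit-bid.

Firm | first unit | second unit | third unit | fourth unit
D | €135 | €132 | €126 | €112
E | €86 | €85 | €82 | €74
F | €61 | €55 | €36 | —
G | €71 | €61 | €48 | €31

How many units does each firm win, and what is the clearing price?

All unit-bids, highest first — top 5: 135 (D-1), 132 (D-2), 126 (D-3), 112 (D-4), 86 (E-1)
The (k+1)-th unit-bid is €85.
Allocation: D 4, E 1.

D 4, E 1; clearing price €85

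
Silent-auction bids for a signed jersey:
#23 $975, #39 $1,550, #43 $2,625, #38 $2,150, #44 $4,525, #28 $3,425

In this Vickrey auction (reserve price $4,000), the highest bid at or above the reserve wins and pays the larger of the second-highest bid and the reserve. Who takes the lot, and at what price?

#44 pays $4,000

Rule: the highest bid at or above the reserve wins and pays the larger of the second-highest bid and the reserve.
Sorting bids: 4,525 (#44) > 3,425 (#28) > 2,625 (#43) > 2,150 (#38) > 1,550 (#39) > 975 (#23)
Highest eligible bid: #44 at $4,525.
max(second-highest $3,425, reserve $4,000) = $4,000.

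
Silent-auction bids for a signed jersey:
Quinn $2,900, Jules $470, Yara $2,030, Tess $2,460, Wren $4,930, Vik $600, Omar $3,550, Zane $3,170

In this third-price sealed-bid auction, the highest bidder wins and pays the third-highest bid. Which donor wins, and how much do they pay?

Bids in order: 4,930 (Wren) > 3,550 (Omar) > 3,170 (Zane) > 2,900 (Quinn) > 2,460 (Tess) > 2,030 (Yara) > …
Wren wins; payment is bid #3 in the ranking = $3,170.

Wren pays $3,170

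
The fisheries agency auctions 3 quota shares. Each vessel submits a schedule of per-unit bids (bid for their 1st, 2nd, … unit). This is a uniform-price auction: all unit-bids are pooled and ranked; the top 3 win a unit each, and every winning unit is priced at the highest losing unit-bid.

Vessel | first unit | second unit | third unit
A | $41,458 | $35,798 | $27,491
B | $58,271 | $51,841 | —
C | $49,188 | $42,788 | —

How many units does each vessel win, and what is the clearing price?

B 2, C 1; clearing price $42,788

Merging the schedules and taking the best 3: 58,271 (B-1), 51,841 (B-2), 49,188 (C-1)
Highest rejected unit-bid = $42,788.
Allocation: B 2, C 1.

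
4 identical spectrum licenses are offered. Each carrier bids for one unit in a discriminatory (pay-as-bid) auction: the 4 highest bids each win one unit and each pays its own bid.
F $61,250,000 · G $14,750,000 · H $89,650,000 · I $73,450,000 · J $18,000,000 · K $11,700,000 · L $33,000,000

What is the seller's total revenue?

Total revenue: $257,350,000

Ordering the bids: 89,650,000 (H), 73,450,000 (I), 61,250,000 (F), 33,000,000 (L), 18,000,000 (J), 14,750,000 (G), …
Winners (4 units): H, I, F, L.
Total revenue = 89,650,000 + 73,450,000 + 61,250,000 + 33,000,000 = $257,350,000.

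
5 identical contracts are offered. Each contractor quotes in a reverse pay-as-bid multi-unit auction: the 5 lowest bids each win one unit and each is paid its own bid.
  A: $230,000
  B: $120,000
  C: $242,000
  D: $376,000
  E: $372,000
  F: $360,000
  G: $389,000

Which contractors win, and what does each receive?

B $120,000, A $230,000, C $242,000, F $360,000, E $372,000

Ordering the bids: 120,000 (B), 230,000 (A), 242,000 (C), 360,000 (F), 372,000 (E), 376,000 (D), 389,000 (G)
Lowest 5: B, A, C, F, E.
Each winner is paid its own bid: B $120,000, A $230,000, C $242,000, F $360,000, E $372,000.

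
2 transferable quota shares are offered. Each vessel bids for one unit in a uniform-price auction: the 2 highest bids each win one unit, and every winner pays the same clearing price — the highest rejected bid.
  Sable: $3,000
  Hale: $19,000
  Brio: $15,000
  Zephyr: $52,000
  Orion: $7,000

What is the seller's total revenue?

Sorting: 52,000 (Zephyr), 19,000 (Hale), 15,000 (Brio), 7,000 (Orion), …
The 2 highest are Zephyr, Hale.
Clearing price = highest rejected bid = $15,000.
Total revenue = 2 × $15,000 = $30,000.

Total revenue: $30,000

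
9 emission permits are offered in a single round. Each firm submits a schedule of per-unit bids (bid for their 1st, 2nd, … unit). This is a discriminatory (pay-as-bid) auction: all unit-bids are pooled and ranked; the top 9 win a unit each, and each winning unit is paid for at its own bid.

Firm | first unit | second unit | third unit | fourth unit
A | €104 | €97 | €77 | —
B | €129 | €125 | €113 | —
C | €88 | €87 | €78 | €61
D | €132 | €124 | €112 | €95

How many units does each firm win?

Pooled unit-bids ranked (top 9): 132 (D-1), 129 (B-1), 125 (B-2), 124 (D-2), 113 (B-3), 112 (D-3), 104 (A-1), 97 (A-2), 95 (D-4)
Next rejected bid: €88 (not a price — pay-as-bid).
Allocation: A 2, B 3, D 4.

A 2, B 3, D 4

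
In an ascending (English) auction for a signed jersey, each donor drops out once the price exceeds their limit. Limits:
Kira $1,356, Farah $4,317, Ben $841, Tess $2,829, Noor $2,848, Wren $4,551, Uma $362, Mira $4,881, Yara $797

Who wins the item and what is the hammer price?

Rule: the price rises until one bidder remains; the winner pays the price at which the last rival dropped out.
Limits in order: 4,881 (Mira) > 4,551 (Wren) > 4,317 (Farah) > 2,848 (Noor) > 2,829 (Tess) > 1,356 (Kira) > …
Bidding ends when Wren exits at $4,551; Mira takes it.

Mira wins at $4,551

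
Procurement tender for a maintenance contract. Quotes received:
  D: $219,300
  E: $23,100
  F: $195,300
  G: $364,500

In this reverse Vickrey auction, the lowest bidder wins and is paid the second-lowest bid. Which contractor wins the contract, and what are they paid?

Bids in order: 23,100 (E) < 195,300 (F) < 219,300 (D) < 364,500 (G)
E is lowest; is paid the second-lowest bid, $195,300.

E is paid $195,300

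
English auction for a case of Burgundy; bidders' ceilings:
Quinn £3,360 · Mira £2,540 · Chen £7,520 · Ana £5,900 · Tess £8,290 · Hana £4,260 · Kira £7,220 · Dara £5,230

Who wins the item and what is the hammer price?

Sorting limits: 8,290 (Tess) > 7,520 (Chen) > 7,220 (Kira) > 5,900 (Ana) > 5,230 (Dara) > 4,260 (Hana) > …
Bidding ends when Chen exits at £7,520; Tess takes it.

Tess wins at £7,520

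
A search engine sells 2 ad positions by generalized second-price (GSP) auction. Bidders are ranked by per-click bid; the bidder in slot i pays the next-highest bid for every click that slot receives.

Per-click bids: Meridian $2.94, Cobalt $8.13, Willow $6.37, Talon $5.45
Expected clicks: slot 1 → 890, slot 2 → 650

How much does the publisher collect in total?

Total revenue: $9211.80

Per-click bids in order: $8.13 (Cobalt) > $6.37 (Willow) > $5.45 (Talon) > …
Slot 1: Cobalt pays $6.37 × 890 = $5669.30
Slot 2: Willow pays $5.45 × 650 = $3542.50
Total = $9211.80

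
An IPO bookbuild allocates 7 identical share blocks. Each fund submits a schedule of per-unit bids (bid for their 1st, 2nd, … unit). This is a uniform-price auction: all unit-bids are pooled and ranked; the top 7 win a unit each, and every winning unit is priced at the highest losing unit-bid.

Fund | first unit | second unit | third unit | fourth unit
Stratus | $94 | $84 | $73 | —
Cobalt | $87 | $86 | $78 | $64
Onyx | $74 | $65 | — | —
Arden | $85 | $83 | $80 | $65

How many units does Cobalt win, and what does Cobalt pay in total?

Cobalt: 2 units, pays $156

Merging the schedules and taking the best 7: 94 (Stratus-1), 87 (Cobalt-1), 86 (Cobalt-2), 85 (Arden-1), 84 (Stratus-2), 83 (Arden-2), 80 (Arden-3)
First bid not allocated: $78.
Cobalt wins 2 unit(s) at $78 each.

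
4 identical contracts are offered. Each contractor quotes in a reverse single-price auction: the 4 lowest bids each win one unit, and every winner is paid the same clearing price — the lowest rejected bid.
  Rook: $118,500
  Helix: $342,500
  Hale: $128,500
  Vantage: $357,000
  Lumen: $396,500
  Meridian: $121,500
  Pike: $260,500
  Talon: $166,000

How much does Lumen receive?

Lumen is paid $0

Bids ranked low→high: 118,500 (Rook), 121,500 (Meridian), 128,500 (Hale), 166,000 (Talon), 260,500 (Pike), 342,500 (Helix), …
The 4 lowest are Rook, Meridian, Hale, Talon.
Lowest unsuccessful bid: $260,500 → clearing price.
Lumen does not win → is paid $0.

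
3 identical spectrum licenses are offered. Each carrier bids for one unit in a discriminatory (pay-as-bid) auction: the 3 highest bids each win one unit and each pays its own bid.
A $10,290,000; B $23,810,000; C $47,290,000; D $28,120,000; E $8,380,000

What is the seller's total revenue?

Sorting: 47,290,000 (C), 28,120,000 (D), 23,810,000 (B), 10,290,000 (A), 8,380,000 (E)
Winners (3 units): C, D, B.
Total revenue = 47,290,000 + 28,120,000 + 23,810,000 = $99,220,000.

Total revenue: $99,220,000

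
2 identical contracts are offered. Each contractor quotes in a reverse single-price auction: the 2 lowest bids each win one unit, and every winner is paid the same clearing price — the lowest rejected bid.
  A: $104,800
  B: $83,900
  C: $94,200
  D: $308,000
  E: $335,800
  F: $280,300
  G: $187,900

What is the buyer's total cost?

Total cost: $209,600

Bids ranked low→high: 83,900 (B), 94,200 (C), 104,800 (A), 187,900 (G), …
Winners (2 units): B, C.
Lowest unsuccessful bid: $104,800 → clearing price.
Total cost = 2 × $104,800 = $209,600.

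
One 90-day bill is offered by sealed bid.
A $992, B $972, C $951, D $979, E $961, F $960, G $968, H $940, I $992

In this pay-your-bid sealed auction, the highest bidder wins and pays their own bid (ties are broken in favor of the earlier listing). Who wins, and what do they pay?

Sorting bids: 992 (A) > 992 (I) > 979 (D) > 972 (B) > 968 (G) > 961 (E) > …
Tie at $992 → A wins by tie-break.
A has the highest bid and pays exactly that: $992.

A pays $992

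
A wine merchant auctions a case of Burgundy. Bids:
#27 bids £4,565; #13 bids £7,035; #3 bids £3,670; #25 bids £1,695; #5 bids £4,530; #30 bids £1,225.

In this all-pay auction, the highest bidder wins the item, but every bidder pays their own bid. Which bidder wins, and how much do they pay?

#13 pays £7,035

Bids ranked: 7,035 (#13) > 4,565 (#27) > 4,530 (#5) > 3,670 (#3) > 1,695 (#25) > 1,225 (#30)
#13 is highest and takes the item; every bidder forfeits their bid.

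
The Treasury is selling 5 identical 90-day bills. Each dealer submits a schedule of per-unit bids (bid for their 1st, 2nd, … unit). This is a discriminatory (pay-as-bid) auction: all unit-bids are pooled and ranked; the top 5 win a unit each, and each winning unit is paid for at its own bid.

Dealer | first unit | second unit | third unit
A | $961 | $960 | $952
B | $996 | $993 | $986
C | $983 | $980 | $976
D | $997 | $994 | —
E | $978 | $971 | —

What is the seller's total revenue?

Merging the schedules and taking the best 5: 997 (D-1), 996 (B-1), 994 (D-2), 993 (B-2), 986 (B-3)
Next rejected bid: $983 (not a price — pay-as-bid).
Each winning unit pays its own bid.
Revenue = 997 + 996 + 994 + 993 + 986 = $4,966.

Total revenue: $4,966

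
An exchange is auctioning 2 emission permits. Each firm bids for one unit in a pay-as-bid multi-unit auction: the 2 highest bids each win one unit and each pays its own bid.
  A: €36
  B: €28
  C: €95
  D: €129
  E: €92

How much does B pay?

B pays €0

Bids ranked high→low: 129 (D), 95 (C), 92 (E), 36 (A), …
Winners (2 units): D, C.
B does not win → €0.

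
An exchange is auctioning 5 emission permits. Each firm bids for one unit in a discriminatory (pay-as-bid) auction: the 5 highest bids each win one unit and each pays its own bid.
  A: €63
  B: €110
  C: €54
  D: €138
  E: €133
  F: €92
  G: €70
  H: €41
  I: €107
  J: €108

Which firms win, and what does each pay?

D €138, E €133, B €110, J €108, I €107

Sorting: 138 (D), 133 (E), 110 (B), 108 (J), 107 (I), 92 (F), 70 (G), …
The 5 highest are D, E, B, J, I.
Each winner pays its own bid: D €138, E €133, B €110, J €108, I €107.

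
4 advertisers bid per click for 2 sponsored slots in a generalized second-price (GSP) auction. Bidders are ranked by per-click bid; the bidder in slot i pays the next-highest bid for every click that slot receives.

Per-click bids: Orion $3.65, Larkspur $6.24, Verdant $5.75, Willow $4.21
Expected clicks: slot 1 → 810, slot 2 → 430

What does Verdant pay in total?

Sorting advertisers: $6.24 (Larkspur) > $5.75 (Verdant) > $4.21 (Willow) > …
Verdant holds slot 2 → pays next bid $4.21 × 430 clicks = $1810.30.

Verdant pays $1810.30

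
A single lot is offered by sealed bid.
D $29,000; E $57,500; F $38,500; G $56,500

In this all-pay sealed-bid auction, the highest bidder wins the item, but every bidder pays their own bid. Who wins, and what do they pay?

E pays $57,500

Rule: the highest bidder wins the item, but every bidder pays their own bid.
Sorting bids: 57,500 (E) > 56,500 (G) > 38,500 (F) > 29,000 (D)
E wins with the top bid; all bids are sunk regardless.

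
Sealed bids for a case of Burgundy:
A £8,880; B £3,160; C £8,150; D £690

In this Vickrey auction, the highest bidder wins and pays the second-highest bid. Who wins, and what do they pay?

Rule: the highest bidder wins and pays the second-highest bid.
Bids ranked: 8,880 (A) > 8,150 (C) > 3,160 (B) > 690 (D)
A wins with the highest bid; price is set by the runner-up at £8,150.

A pays £8,150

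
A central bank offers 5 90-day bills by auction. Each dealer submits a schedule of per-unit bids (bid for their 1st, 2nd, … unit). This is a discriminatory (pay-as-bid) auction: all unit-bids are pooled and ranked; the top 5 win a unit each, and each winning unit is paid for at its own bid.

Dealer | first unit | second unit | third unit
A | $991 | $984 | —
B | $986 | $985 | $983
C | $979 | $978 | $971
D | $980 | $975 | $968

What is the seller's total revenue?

Total revenue: $4,929

Pooled unit-bids ranked (top 5): 991 (A-1), 986 (B-1), 985 (B-2), 984 (A-2), 983 (B-3)
Next rejected bid: $980 (not a price — pay-as-bid).
Each winning unit pays its own bid.
Revenue = 991 + 986 + 985 + 984 + 983 = $4,929.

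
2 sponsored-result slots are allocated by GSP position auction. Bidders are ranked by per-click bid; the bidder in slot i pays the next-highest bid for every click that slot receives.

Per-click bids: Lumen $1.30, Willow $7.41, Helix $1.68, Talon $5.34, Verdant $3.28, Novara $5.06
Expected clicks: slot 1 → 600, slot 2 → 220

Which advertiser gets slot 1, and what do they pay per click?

Willow; $5.34 per click

Per-click bids in order: $7.41 (Willow) > $5.34 (Talon) > $5.06 (Novara) > …
Slot 1 goes to the first-ranked bidder, Willow, who pays the next bid down: $5.34/click.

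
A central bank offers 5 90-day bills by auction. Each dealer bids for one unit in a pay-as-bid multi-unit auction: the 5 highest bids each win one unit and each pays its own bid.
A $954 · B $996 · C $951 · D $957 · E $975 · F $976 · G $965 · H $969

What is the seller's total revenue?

Sorting: 996 (B), 976 (F), 975 (E), 969 (H), 965 (G), 957 (D), 954 (A), …
Top 5: B, F, E, H, G.
Total revenue = 996 + 976 + 975 + 969 + 965 = $4,881.

Total revenue: $4,881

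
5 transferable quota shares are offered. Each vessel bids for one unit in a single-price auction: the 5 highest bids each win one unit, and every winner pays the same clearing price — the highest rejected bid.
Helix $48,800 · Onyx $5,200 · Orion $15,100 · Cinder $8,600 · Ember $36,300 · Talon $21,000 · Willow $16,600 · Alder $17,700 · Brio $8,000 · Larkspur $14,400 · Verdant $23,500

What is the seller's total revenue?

Total revenue: $83,000

Ordering the bids: 48,800 (Helix), 36,300 (Ember), 23,500 (Verdant), 21,000 (Talon), 17,700 (Alder), 16,600 (Willow), 15,100 (Orion), …
The 5 highest are Helix, Ember, Verdant, Talon, Alder.
First losing bid is Willow's $16,600, which sets the uniform price.
Total revenue = 5 × $16,600 = $83,000.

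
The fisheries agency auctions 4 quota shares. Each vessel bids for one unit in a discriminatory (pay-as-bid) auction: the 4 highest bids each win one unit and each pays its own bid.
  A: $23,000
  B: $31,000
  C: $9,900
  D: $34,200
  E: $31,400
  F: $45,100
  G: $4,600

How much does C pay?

Sorting: 45,100 (F), 34,200 (D), 31,400 (E), 31,000 (B), 23,000 (A), 9,900 (C), …
Top 4: F, D, E, B.
C does not win → $0.

C pays $0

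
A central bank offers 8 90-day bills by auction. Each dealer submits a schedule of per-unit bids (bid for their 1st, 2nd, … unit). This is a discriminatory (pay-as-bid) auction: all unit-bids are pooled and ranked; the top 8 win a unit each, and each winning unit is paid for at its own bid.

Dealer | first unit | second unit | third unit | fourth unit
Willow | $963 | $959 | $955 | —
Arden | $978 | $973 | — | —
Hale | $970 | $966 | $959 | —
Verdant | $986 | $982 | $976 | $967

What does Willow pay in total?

All unit-bids, highest first — top 8: 986 (Verdant-1), 982 (Verdant-2), 978 (Arden-1), 976 (Verdant-3), 973 (Arden-2), 970 (Hale-1), 967 (Verdant-4), 966 (Hale-2)
Next rejected bid: $963 (not a price — pay-as-bid).
Willow wins no units.

Willow pays $0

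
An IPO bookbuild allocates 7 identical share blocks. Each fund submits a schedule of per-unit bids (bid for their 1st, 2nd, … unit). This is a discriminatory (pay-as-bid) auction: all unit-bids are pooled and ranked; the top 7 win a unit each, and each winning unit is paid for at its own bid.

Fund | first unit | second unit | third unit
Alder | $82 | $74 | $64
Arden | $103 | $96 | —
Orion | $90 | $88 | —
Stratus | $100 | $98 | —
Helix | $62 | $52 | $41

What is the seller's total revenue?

Pooled unit-bids ranked (top 7): 103 (Arden-1), 100 (Stratus-1), 98 (Stratus-2), 96 (Arden-2), 90 (Orion-1), 88 (Orion-2), 82 (Alder-1)
Next rejected bid: $74 (not a price — pay-as-bid).
Each winning unit pays its own bid.
Revenue = 103 + 100 + 98 + 96 + 90 + 88 + 82 = $657.

Total revenue: $657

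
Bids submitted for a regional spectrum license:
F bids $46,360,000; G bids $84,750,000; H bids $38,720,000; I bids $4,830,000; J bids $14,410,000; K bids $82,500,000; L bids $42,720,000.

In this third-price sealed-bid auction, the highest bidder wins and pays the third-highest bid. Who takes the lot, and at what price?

G pays $46,360,000

Sorting bids: 84,750,000 (G) > 82,500,000 (K) > 46,360,000 (F) > 42,720,000 (L) > 38,720,000 (H) > 14,410,000 (J) > …
G is highest; pays the third-highest bid, $46,360,000.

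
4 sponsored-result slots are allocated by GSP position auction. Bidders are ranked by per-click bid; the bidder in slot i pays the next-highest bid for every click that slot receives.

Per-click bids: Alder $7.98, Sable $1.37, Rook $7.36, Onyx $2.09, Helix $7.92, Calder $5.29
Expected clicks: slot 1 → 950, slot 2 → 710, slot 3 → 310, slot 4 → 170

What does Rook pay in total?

Ranked by bid: $7.98 (Alder) > $7.92 (Helix) > $7.36 (Rook) > $5.29 (Calder) > $2.09 (Onyx) > …
Rook holds slot 3 → pays next bid $5.29 × 310 clicks = $1639.90.

Rook pays $1639.90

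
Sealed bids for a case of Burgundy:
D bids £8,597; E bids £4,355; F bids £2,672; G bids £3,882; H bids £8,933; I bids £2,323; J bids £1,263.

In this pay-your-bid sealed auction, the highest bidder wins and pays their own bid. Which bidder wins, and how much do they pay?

H pays £8,933

Sorting bids: 8,933 (H) > 8,597 (D) > 4,355 (E) > 3,882 (G) > 2,672 (F) > 2,323 (I) > …
H is highest → pays own bid, £8,933.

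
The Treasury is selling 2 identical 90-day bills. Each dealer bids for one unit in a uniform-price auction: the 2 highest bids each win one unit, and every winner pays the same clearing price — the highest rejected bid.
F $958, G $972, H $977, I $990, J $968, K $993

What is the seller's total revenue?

Sorting: 993 (K), 990 (I), 977 (H), 972 (G), …
Top 2: K, I.
Highest unsuccessful bid: $977 → clearing price.
Total revenue = 2 × $977 = $1,954.

Total revenue: $1,954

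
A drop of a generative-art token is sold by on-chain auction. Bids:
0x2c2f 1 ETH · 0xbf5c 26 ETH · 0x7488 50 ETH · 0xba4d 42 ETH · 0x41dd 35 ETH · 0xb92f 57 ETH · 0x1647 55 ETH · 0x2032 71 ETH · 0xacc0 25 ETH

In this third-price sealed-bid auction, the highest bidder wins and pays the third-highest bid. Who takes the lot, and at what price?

0x2032 pays 55 ETH

Sorting bids: 71 (0x2032) > 57 (0xb92f) > 55 (0x1647) > 50 (0x7488) > 42 (0xba4d) > 35 (0x41dd) > …
0x2032 is highest; pays the third-highest bid, 55 ETH.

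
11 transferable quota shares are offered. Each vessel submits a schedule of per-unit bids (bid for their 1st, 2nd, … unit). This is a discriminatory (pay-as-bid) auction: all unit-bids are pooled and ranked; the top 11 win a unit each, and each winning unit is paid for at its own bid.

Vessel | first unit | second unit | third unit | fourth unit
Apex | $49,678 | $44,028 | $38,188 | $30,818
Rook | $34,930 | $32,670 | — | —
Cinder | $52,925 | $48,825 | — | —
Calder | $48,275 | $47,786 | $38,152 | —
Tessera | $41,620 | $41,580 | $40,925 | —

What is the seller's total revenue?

Pooled unit-bids ranked (top 11): 52,925 (Cinder-1), 49,678 (Apex-1), 48,825 (Cinder-2), 48,275 (Calder-1), 47,786 (Calder-2), 44,028 (Apex-2), 41,620 (Tessera-1), 41,580 (Tessera-2), 40,925 (Tessera-3), 38,188 (Apex-3), 38,152 (Calder-3)
Next rejected bid: $34,930 (not a price — pay-as-bid).
Each winning unit pays its own bid.
Revenue = 52,925 + 49,678 + 48,825 + 48,275 + 47,786 + 44,028 + 41,620 + 41,580 + 40,925 + 38,188 + 38,152 = $491,982.

Total revenue: $491,982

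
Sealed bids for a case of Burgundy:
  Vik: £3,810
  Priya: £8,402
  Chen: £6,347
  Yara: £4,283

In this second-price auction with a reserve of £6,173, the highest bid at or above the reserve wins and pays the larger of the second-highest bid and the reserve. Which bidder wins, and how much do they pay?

Bids in order: 8,402 (Priya) > 6,347 (Chen) > 4,283 (Yara) > 3,810 (Vik)
Highest eligible bid: Priya at £8,402.
max(second-highest £6,347, reserve £6,173) = £6,347; the reserve does not bind.

Priya pays £6,347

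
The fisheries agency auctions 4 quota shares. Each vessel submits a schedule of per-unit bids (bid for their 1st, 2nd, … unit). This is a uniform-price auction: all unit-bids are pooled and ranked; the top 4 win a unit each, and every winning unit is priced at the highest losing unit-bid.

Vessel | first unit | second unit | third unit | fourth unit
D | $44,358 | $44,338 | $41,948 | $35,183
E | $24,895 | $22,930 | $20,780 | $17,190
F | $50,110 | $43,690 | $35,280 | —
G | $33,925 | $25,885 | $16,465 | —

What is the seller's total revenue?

All unit-bids, highest first — top 4: 50,110 (F-1), 44,358 (D-1), 44,338 (D-2), 43,690 (F-2)
First bid not allocated: $41,948.
Allocation: D 2, F 2. Every unit priced at $41,948.
Revenue = 4 × 41,948 = $167,792.

Total revenue: $167,792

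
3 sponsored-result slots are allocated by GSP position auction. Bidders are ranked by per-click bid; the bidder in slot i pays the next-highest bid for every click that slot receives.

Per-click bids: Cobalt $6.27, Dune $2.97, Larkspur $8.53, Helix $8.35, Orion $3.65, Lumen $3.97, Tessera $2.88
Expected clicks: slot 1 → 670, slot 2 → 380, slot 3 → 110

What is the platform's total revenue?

Total revenue: $8413.80

Per-click bids in order: $8.53 (Larkspur) > $8.35 (Helix) > $6.27 (Cobalt) > $3.97 (Lumen) > …
Slot 1: Larkspur pays $8.35 × 670 = $5594.50
Slot 2: Helix pays $6.27 × 380 = $2382.60
Slot 3: Cobalt pays $3.97 × 110 = $436.70
Total = $8413.80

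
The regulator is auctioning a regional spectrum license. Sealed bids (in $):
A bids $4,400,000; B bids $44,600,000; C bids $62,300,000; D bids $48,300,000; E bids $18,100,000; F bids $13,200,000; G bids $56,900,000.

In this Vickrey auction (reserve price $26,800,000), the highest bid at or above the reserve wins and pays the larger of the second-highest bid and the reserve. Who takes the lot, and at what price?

Bids in order: 62,300,000 (C) > 56,900,000 (G) > 48,300,000 (D) > 44,600,000 (B) > 18,100,000 (E) > 13,200,000 (F) > …
C has the top bid at or above the reserve ($62,300,000).
max(second-highest $56,900,000, reserve $26,800,000) = $56,900,000; the reserve does not bind.

C pays $56,900,000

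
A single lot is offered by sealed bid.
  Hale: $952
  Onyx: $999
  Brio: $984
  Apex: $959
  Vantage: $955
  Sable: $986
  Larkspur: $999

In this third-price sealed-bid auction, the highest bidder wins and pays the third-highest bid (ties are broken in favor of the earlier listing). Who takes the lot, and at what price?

Onyx pays $986

Bids in order: 999 (Onyx) > 999 (Larkspur) > 986 (Sable) > 984 (Brio) > 959 (Apex) > 955 (Vantage) > …
Tie at $999 → Onyx wins by tie-break.
Onyx wins; payment is bid #3 in the ranking = $986.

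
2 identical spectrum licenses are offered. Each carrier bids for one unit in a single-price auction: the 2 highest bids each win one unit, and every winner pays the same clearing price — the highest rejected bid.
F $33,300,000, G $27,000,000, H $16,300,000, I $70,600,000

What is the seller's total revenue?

Total revenue: $54,000,000

Ordering the bids: 70,600,000 (I), 33,300,000 (F), 27,000,000 (G), 16,300,000 (H)
The 2 highest are I, F.
First losing bid is G's $27,000,000, which sets the uniform price.
Total revenue = 2 × $27,000,000 = $54,000,000.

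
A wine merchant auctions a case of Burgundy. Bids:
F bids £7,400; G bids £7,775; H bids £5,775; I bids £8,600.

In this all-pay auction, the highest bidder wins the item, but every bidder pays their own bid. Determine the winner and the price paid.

I pays £8,600

Sorting bids: 8,600 (I) > 7,775 (G) > 7,400 (F) > 5,775 (H)
I wins with the top bid; all bids are sunk regardless.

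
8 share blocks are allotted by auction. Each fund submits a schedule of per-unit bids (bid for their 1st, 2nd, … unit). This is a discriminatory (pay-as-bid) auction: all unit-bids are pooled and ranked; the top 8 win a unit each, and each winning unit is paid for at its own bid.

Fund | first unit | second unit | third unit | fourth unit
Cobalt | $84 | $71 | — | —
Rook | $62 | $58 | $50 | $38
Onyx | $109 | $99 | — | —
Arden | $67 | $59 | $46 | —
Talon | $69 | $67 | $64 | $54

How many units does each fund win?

Arden 1, Cobalt 2, Onyx 2, Talon 3

Merging the schedules and taking the best 8: 109 (Onyx-1), 99 (Onyx-2), 84 (Cobalt-1), 71 (Cobalt-2), 69 (Talon-1), 67 (Arden-1), 67 (Talon-2), 64 (Talon-3)
Next rejected bid: $62 (not a price — pay-as-bid).
Allocation: Arden 1, Cobalt 2, Onyx 2, Talon 3.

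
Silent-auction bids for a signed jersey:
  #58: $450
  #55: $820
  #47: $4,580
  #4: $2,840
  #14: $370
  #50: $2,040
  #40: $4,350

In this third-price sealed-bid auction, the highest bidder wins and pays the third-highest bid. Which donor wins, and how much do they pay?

#47 pays $2,840

Rule: the highest bidder wins and pays the third-highest bid.
Bids ranked: 4,580 (#47) > 4,350 (#40) > 2,840 (#4) > 2,040 (#50) > 820 (#55) > 450 (#58) > …
#47 is highest; pays the third-highest bid, $2,840.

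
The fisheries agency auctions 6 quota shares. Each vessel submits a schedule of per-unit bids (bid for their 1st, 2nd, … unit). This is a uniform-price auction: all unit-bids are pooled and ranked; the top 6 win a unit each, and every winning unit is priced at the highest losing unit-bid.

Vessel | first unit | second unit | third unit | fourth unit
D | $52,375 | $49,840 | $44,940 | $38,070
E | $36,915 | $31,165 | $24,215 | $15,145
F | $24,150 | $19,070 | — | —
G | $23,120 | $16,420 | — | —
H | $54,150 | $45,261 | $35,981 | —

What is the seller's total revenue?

Total revenue: $221,490

Pooled unit-bids ranked (top 6): 54,150 (H-1), 52,375 (D-1), 49,840 (D-2), 45,261 (H-2), 44,940 (D-3), 38,070 (D-4)
Highest rejected unit-bid = $36,915.
Allocation: D 4, H 2. Every unit priced at $36,915.
Revenue = 6 × 36,915 = $221,490.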